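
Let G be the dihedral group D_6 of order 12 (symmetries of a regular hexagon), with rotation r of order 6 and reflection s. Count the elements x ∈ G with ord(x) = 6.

2

The elements of order 6 are: r, r^5.
That's 2.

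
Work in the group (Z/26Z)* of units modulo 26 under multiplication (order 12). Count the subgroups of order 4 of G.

1

|G| = 12 and 4 | 12, so subgroups of order 4 are possible by Lagrange.
The subgroups of order 4 are: {1, 5, 21, 25}.
So G has 1 subgroup of order 4.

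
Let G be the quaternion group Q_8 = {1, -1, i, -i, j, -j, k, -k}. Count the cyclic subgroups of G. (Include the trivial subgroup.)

A cyclic subgroup of order d is generated by each of its φ(d) elements of order d, so the cyclic subgroups of order d number (#elements of order d)/φ(d).
Cyclic subgroups by order — order 1: 1; order 2: 1; order 4: 3.
Total: 5.

5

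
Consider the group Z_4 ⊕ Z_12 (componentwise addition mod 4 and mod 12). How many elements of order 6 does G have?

An element (a,b) has order lcm(ord(a), ord(b)); count pairs with lcm equal to 6.
Enumerating gives 6 such elements.

6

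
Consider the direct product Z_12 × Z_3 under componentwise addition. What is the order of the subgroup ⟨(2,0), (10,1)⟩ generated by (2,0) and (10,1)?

|⟨(2,0)⟩| = 6 and |⟨(10,1)⟩| = 6, so |H| is a multiple of lcm(6, 6) = 6 and divides |G| = 36.
Closing under the operation: H = {(0,0), (0,1), (0,2), (2,0), (2,1), (2,2), (4,0), (4,1), (4,2), (6,0), (6,1), (6,2), (8,0), (8,1), (8,2), (10,0), (10,1), (10,2)}, so |H| = 18.

18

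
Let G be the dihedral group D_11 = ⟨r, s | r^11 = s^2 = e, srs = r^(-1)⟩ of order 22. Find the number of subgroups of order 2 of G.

11

|G| = 22 and 2 | 22, so subgroups of order 2 are possible by Lagrange.
The subgroups of order 2 are: {e, r^10s}; {e, r^2s}; {e, r^3s}; {e, r^4s}; … (11 in all).
So G has 11 subgroups of order 2.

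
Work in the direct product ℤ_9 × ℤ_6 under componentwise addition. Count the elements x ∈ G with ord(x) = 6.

An element (a,b) has order lcm(ord(a), ord(b)); count pairs with lcm equal to 6.
Enumerating gives 8 such elements.

8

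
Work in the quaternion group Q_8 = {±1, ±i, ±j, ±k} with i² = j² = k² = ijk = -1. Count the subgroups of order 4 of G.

|G| = 8 and 4 | 8, so subgroups of order 4 are possible by Lagrange.
The subgroups of order 4 are: {1, -1, i, -i}; {1, -1, j, -j}; {1, -1, k, -k}.
So G has 3 subgroups of order 4.

3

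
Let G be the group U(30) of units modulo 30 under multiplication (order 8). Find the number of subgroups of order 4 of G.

|G| = 8 and 4 | 8, so subgroups of order 4 are possible by Lagrange.
The subgroups of order 4 are: {1, 11, 19, 29}; {1, 7, 13, 19}; {1, 17, 19, 23}.
So G has 3 subgroups of order 4.

3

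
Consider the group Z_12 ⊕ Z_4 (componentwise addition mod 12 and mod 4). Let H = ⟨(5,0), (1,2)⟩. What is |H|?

|⟨(5,0)⟩| = 12 and |⟨(1,2)⟩| = 12, so |H| is a multiple of lcm(12, 12) = 12 and divides |G| = 48.
Closing under the operation: H = {(0,0), (0,2), (1,0), (1,2), (2,0), (2,2), (3,0), (3,2), (4,0), (4,2), (5,0), (5,2), (6,0), (6,2), (7,0), (7,2), (8,0), (8,2), (9,0), (9,2), (10,0), (10,2), (11,0), (11,2)}, so |H| = 24.

24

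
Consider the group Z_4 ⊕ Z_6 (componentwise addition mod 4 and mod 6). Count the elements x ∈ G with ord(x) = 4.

An element (a,b) has order lcm(ord(a), ord(b)); count pairs with lcm equal to 4.
Enumerating gives 4 such elements.

4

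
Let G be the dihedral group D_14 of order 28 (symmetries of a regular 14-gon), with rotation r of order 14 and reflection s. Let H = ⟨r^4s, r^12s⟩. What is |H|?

|⟨r^4s⟩| = 2 and |⟨r^12s⟩| = 2, so |H| is a multiple of lcm(2, 2) = 2 and divides |G| = 28.
Closing under the operation: H = {e, r^2, r^4, r^6, r^8, r^10, r^12, s, r^2s, r^4s, r^6s, r^8s, r^10s, r^12s}, so |H| = 14.

14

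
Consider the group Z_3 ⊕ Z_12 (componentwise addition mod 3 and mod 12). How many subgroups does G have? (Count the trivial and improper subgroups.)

18

|G| = 36, so by Lagrange every subgroup order divides 36. Divisors: 1, 2, 3, 4, 6, 9, 12, 18, 36.
Subgroups by order — order 1: 1; order 2: 1; order 3: 4; order 4: 1; order 6: 4; order 9: 1; order 12: 4; order 18: 1; order 36: 1.
Total: 1 + 1 + 4 + 1 + 4 + 1 + 4 + 1 + 1 = 18.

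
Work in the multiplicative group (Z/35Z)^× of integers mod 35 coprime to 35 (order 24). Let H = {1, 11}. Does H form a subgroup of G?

No

11 ∈ H but its inverse 16 ∉ H, so H is not a subgroup.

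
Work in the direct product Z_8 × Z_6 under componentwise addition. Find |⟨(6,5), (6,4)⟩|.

24

|⟨(6,5)⟩| = 12 and |⟨(6,4)⟩| = 12, so |H| is a multiple of lcm(12, 12) = 12 and divides |G| = 48.
Closing under the operation: H = {(0,0), (0,1), (0,2), (0,3), (0,4), (0,5), (2,0), (2,1), (2,2), (2,3), (2,4), (2,5), (4,0), (4,1), (4,2), (4,3), (4,4), (4,5), (6,0), (6,1), (6,2), (6,3), (6,4), (6,5)}, so |H| = 24.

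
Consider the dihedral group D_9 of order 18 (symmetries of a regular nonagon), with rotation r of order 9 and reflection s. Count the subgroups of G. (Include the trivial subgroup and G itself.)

|G| = 18, so by Lagrange every subgroup order divides 18. Divisors: 1, 2, 3, 6, 9, 18.
Subgroups by order — order 1: 1; order 2: 9; order 3: 1; order 6: 3; order 9: 1; order 18: 1.
Total: 1 + 9 + 1 + 3 + 1 + 1 = 16.

16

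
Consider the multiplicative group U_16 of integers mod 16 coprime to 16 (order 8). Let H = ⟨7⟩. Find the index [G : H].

|⟨7⟩| = 2 and |G| = 8.
By Lagrange, [G : H] = |G|/|H| = 8/2 = 4.

4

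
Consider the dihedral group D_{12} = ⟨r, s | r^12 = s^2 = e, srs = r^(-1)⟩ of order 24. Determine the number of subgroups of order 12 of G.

3

|G| = 24 and 12 | 24, so subgroups of order 12 are possible by Lagrange.
The subgroups of order 12 are: {e, r, r^2, r^3, r^4, r^5, r^6, r^7, r^8, r^9, r^10, r^11}; {e, r^2, r^4, r^6, r^8, r^10, s, r^2s, r^4s, r^6s, r^8s, r^10s}; {e, r^2, r^4, r^6, r^8, r^10, rs, r^3s, r^5s, r^7s, r^9s, r^11s}.
So G has 3 subgroups of order 12.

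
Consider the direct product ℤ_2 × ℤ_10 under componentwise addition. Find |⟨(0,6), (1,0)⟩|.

10

|⟨(0,6)⟩| = 5 and |⟨(1,0)⟩| = 2, so |H| is a multiple of lcm(5, 2) = 10 and divides |G| = 20.
Closing under the operation: H = {(0,0), (0,2), (0,4), (0,6), (0,8), (1,0), (1,2), (1,4), (1,6), (1,8)}, so |H| = 10.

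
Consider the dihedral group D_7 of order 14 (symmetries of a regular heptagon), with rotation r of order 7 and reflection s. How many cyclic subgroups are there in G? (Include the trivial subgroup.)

Group the elements of G by the cyclic subgroup they generate; each cyclic subgroup of order d accounts for φ(d) elements.
Cyclic subgroups by order — order 1: 1; order 2: 7; order 7: 1.
Total: 9.

9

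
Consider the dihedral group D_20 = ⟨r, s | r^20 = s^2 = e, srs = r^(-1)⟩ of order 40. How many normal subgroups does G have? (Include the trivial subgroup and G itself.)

G has 48 subgroups. Checking conjugation-invariance by order — order 1: 1/1 normal; order 2: 1/21 normal; order 4: 1/11 normal; order 5: 1/1 normal; order 8: 0/5 normal; order 10: 1/5 normal; order 20: 3/3 normal; order 40: 1/1 normal.
Total normal subgroups: 9.

9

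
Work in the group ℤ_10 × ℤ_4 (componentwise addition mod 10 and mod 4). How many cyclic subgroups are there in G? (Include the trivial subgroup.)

12

Group the elements of G by the cyclic subgroup they generate; each cyclic subgroup of order d accounts for φ(d) elements.
Cyclic subgroups by order — order 1: 1; order 2: 3; order 4: 2; order 5: 1; order 10: 3; order 20: 2.
Total: 12.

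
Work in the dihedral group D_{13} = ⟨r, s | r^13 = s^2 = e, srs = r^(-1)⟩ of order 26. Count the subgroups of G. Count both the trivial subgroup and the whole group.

16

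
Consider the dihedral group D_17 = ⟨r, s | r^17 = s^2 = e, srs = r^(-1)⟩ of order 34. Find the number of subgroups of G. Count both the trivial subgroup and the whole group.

|G| = 34, so by Lagrange every subgroup order divides 34. Divisors: 1, 2, 17, 34.
Subgroups by order — order 1: 1; order 2: 17; order 17: 1; order 34: 1.
Total: 1 + 17 + 1 + 1 = 20.

20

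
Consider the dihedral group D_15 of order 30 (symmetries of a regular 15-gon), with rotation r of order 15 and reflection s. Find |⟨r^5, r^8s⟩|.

6

|⟨r^5⟩| = 3 and |⟨r^8s⟩| = 2, so |H| is a multiple of lcm(3, 2) = 6 and divides |G| = 30.
Closing under the operation: H = {e, r^5, r^10, r^3s, r^8s, r^13s}, so |H| = 6.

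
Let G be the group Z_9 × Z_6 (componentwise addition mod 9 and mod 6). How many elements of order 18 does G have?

18

An element (a,b) has order lcm(ord(a), ord(b)); count pairs with lcm equal to 18.
Enumerating gives 18 such elements.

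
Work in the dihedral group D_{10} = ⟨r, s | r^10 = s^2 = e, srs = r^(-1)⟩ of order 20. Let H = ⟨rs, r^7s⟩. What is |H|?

|⟨rs⟩| = 2 and |⟨r^7s⟩| = 2, so |H| is a multiple of lcm(2, 2) = 2 and divides |G| = 20.
Closing under the operation: H = {e, r^2, r^4, r^6, r^8, rs, r^3s, r^5s, r^7s, r^9s}, so |H| = 10.

10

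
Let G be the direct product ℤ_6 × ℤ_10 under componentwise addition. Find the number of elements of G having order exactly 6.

An element (a,b) has order lcm(ord(a), ord(b)); count pairs with lcm equal to 6.
Enumerating gives 6 such elements.

6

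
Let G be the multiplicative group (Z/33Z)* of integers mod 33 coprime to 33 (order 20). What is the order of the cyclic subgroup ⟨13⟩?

10

Compute successive powers of 13 mod 33: 13, 4, 19, 16, 10, 31, 7, 25, …; 13^10 ≡ 1 (mod 33).
So |⟨13⟩| = 10.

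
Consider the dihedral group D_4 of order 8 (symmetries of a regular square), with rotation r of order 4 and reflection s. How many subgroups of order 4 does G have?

3

|G| = 8 and 4 | 8, so subgroups of order 4 are possible by Lagrange.
The subgroups of order 4 are: {e, r, r^2, r^3}; {e, r^2, s, r^2s}; {e, r^2, rs, r^3s}.
So G has 3 subgroups of order 4.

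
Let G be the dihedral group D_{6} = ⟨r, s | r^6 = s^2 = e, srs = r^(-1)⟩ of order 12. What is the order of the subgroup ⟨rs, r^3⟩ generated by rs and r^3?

4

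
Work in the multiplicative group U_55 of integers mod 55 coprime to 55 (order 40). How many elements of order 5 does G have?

4

The elements of order 5 are: 16, 26, 31, 36.
That's 4.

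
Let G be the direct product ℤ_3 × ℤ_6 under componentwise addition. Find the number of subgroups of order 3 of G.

4

|G| = 18 and 3 | 18, so subgroups of order 3 are possible by Lagrange.
The subgroups of order 3 are: {(0,0), (0,2), (0,4)}; {(0,0), (1,0), (2,0)}; {(0,0), (1,2), (2,4)}; {(0,0), (1,4), (2,2)}.
So G has 4 subgroups of order 3.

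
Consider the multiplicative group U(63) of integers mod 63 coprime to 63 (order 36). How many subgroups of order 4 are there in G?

1

|G| = 36 and 4 | 36, so subgroups of order 4 are possible by Lagrange.
The subgroups of order 4 are: {1, 8, 55, 62}.
So G has 1 subgroup of order 4.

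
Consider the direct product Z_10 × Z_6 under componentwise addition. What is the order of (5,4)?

6

The order of (5,4) in Z_10 × Z_6 is lcm(ord(5) in Z_10, ord(4) in Z_6).
ord(5) = 2 and ord(4) = 3, so |⟨(5,4)⟩| = lcm(2, 3) = 6.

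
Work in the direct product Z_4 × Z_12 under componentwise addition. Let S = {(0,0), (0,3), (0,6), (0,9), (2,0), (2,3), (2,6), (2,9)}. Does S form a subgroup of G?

Yes

|S| = 8 divides |G| = 48, consistent with Lagrange.
S contains the identity, every element's inverse is in S, and S is closed under +: it is a subgroup.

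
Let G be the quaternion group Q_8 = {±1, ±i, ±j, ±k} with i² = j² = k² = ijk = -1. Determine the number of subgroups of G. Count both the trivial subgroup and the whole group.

|G| = 8, so by Lagrange every subgroup order divides 8. Divisors: 1, 2, 4, 8.
Subgroups by order — order 1: 1; order 2: 1; order 4: 3; order 8: 1.
Total: 1 + 1 + 3 + 1 = 6.

6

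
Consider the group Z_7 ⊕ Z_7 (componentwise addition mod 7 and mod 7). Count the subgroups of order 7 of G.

|G| = 49 and 7 | 49, so subgroups of order 7 are possible by Lagrange.
The subgroups of order 7 are: {(0,0), (0,1), (0,2), (0,3), (0,4), (0,5), (0,6)}; {(0,0), (1,0), (2,0), (3,0), (4,0), (5,0), (6,0)}; {(0,0), (1,1), (2,2), (3,3), (4,4), (5,5), (6,6)}; {(0,0), (1,2), (2,4), (3,6), (4,1), (5,3), (6,5)}; … (8 in all).
So G has 8 subgroups of order 7.

8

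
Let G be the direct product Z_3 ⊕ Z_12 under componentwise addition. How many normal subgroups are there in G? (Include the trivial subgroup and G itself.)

G is abelian, so every subgroup is normal.
G has 18 subgroups in total, hence 18 normal subgroups.

18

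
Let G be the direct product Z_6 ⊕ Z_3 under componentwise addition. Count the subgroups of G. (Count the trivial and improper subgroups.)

12

|G| = 18, so by Lagrange every subgroup order divides 18. Divisors: 1, 2, 3, 6, 9, 18.
Subgroups by order — order 1: 1; order 2: 1; order 3: 4; order 6: 4; order 9: 1; order 18: 1.
Total: 1 + 1 + 4 + 4 + 1 + 1 = 12.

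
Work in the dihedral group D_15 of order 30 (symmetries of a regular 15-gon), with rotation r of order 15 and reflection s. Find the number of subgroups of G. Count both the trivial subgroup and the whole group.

|G| = 30, so by Lagrange every subgroup order divides 30. Divisors: 1, 2, 3, 5, 6, 10, 15, 30.
Subgroups by order — order 1: 1; order 2: 15; order 3: 1; order 5: 1; order 6: 5; order 10: 3; order 15: 1; order 30: 1.
Total: 1 + 15 + 1 + 1 + 5 + 3 + 1 + 1 = 28.

28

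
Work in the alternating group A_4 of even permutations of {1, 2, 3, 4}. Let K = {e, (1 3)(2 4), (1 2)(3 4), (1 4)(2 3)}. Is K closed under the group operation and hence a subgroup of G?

Yes

|K| = 4 divides |G| = 12, consistent with Lagrange.
K contains the identity, every element's inverse is in K, and K is closed under ∘: it is a subgroup.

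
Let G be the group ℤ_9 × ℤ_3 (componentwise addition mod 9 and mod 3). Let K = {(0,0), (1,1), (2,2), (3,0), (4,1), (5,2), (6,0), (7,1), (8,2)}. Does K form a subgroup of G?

Yes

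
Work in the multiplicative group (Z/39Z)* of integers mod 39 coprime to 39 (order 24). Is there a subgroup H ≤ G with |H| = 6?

6 | 24. A subgroup of order 6 is {1, 4, 10, 16, 22, 25}.

Yes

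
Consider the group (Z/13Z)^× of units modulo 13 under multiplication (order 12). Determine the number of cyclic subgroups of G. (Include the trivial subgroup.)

Group the elements of G by the cyclic subgroup they generate; each cyclic subgroup of order d accounts for φ(d) elements.
Cyclic subgroups by order — order 1: 1; order 2: 1; order 3: 1; order 4: 1; order 6: 1; order 12: 1.
Total: 6.

6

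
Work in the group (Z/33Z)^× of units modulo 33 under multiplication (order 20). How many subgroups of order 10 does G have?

|G| = 20 and 10 | 20, so subgroups of order 10 are possible by Lagrange.
The subgroups of order 10 are: {1, 4, 7, 10, 13, 16, 19, 25, 28, 31}; {1, 4, 5, 14, 16, 20, 23, 25, 26, 31}; {1, 2, 4, 8, 16, 17, 25, 29, 31, 32}.
So G has 3 subgroups of order 10.

3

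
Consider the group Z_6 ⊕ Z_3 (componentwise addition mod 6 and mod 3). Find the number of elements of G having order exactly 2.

1

An element (a,b) has order lcm(ord(a), ord(b)); count pairs with lcm equal to 2.
Enumerating gives 1 such elements.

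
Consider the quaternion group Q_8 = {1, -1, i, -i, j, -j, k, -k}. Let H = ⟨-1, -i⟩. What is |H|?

|⟨-1⟩| = 2 and |⟨-i⟩| = 4, so |H| is a multiple of lcm(2, 4) = 4 and divides |G| = 8.
Closing under the operation: H = {1, -1, i, -i}, so |H| = 4.

4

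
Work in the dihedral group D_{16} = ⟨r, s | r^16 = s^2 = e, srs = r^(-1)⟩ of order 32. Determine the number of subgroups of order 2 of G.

17

|G| = 32 and 2 | 32, so subgroups of order 2 are possible by Lagrange.
The subgroups of order 2 are: {e, r^10s}; {e, r^11s}; {e, r^12s}; {e, r^13s}; … (17 in all).
So G has 17 subgroups of order 2.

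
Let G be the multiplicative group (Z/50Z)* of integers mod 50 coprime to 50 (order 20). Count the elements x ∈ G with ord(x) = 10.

The elements of order 10 are: 9, 19, 29, 39.
That's 4.

4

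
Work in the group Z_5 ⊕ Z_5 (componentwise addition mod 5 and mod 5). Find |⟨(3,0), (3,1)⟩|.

|⟨(3,0)⟩| = 5 and |⟨(3,1)⟩| = 5, so |H| is a multiple of lcm(5, 5) = 5 and divides |G| = 25.
Closing {(3,0), (3,1)} under the group operation gives all of G, so |H| = 25.

25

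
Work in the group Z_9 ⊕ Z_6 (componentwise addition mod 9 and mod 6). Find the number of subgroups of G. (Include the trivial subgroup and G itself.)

20

|G| = 54, so by Lagrange every subgroup order divides 54. Divisors: 1, 2, 3, 6, 9, 18, 27, 54.
Subgroups by order — order 1: 1; order 2: 1; order 3: 4; order 6: 4; order 9: 4; order 18: 4; order 27: 1; order 54: 1.
Total: 1 + 1 + 4 + 4 + 4 + 4 + 1 + 1 = 20.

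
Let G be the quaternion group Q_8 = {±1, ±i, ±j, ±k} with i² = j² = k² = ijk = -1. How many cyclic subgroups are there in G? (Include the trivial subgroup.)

5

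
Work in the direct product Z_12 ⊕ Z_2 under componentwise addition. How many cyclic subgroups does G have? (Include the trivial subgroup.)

Each element a generates a cyclic subgroup ⟨a⟩; distinct elements may generate the same one (a cyclic group of order d has φ(d) generators).
Cyclic subgroups by order — order 1: 1; order 2: 3; order 3: 1; order 4: 2; order 6: 3; order 12: 2.
Total: 12.

12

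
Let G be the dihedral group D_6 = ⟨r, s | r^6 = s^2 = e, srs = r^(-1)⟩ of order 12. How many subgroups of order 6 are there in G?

|G| = 12 and 6 | 12, so subgroups of order 6 are possible by Lagrange.
The subgroups of order 6 are: {e, r, r^2, r^3, r^4, r^5}; {e, r^2, r^4, s, r^2s, r^4s}; {e, r^2, r^4, rs, r^3s, r^5s}.
So G has 3 subgroups of order 6.

3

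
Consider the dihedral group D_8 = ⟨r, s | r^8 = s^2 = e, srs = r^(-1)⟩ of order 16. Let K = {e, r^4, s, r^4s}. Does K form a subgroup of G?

Yes

|K| = 4 divides |G| = 16, consistent with Lagrange.
K contains the identity, every element's inverse is in K, and K is closed under ·: it is a subgroup.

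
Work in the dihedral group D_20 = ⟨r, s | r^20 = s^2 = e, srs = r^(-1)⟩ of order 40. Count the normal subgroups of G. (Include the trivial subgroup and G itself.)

G has 48 subgroups. Checking conjugation-invariance by order — order 1: 1/1 normal; order 2: 1/21 normal; order 4: 1/11 normal; order 5: 1/1 normal; order 8: 0/5 normal; order 10: 1/5 normal; order 20: 3/3 normal; order 40: 1/1 normal.
Total normal subgroups: 9.

9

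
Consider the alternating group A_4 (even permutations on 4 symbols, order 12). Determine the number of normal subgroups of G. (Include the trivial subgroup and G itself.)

G has 10 subgroups. Checking conjugation-invariance by order — order 1: 1/1 normal; order 2: 0/3 normal; order 3: 0/4 normal; order 4: 1/1 normal; order 12: 1/1 normal.
Total normal subgroups: 3.

3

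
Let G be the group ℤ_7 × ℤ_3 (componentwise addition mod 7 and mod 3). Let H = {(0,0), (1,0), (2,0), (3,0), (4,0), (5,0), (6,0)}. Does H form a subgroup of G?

|H| = 7 divides |G| = 21, consistent with Lagrange.
H contains the identity, every element's inverse is in H, and H is closed under +: it is a subgroup.
In fact H = ⟨(4,0)⟩.

Yes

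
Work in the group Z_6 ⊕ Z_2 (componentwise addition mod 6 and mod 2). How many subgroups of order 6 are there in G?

3

|G| = 12 and 6 | 12, so subgroups of order 6 are possible by Lagrange.
The subgroups of order 6 are: {(0,0), (0,1), (2,0), (2,1), (4,0), (4,1)}; {(0,0), (1,0), (2,0), (3,0), (4,0), (5,0)}; {(0,0), (1,1), (2,0), (3,1), (4,0), (5,1)}.
So G has 3 subgroups of order 6.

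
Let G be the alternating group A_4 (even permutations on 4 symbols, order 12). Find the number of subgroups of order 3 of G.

4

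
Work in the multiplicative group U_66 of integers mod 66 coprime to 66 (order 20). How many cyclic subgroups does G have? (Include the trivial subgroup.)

8

A cyclic subgroup of order d is generated by each of its φ(d) elements of order d, so the cyclic subgroups of order d number (#elements of order d)/φ(d).
Cyclic subgroups by order — order 1: 1; order 2: 3; order 5: 1; order 10: 3.
Total: 8.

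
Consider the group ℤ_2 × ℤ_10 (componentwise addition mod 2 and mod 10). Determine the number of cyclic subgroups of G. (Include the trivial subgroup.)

Each element a generates a cyclic subgroup ⟨a⟩; distinct elements may generate the same one (a cyclic group of order d has φ(d) generators).
Cyclic subgroups by order — order 1: 1; order 2: 3; order 5: 1; order 10: 3.
Total: 8.

8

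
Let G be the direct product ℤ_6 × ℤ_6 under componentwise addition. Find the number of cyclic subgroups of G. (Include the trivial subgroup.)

20

Each element a generates a cyclic subgroup ⟨a⟩; distinct elements may generate the same one (a cyclic group of order d has φ(d) generators).
Cyclic subgroups by order — order 1: 1; order 2: 3; order 3: 4; order 6: 12.
Total: 20.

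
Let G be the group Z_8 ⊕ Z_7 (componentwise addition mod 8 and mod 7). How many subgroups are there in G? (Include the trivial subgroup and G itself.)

8

|G| = 56, so by Lagrange every subgroup order divides 56. Divisors: 1, 2, 4, 7, 8, 14, 28, 56.
Subgroups by order — order 1: 1; order 2: 1; order 4: 1; order 7: 1; order 8: 1; order 14: 1; order 28: 1; order 56: 1.
Total: 1 + 1 + 1 + 1 + 1 + 1 + 1 + 1 = 8.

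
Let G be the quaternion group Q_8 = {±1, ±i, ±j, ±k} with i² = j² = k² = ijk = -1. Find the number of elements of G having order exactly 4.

The elements of order 4 are: i, -i, j, -j, k, -k.
That's 6.

6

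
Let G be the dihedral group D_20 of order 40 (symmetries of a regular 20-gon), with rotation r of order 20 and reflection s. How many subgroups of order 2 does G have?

21

|G| = 40 and 2 | 40, so subgroups of order 2 are possible by Lagrange.
The subgroups of order 2 are: {e, r^10}; {e, r^10s}; {e, r^11s}; {e, r^12s}; … (21 in all).
So G has 21 subgroups of order 2.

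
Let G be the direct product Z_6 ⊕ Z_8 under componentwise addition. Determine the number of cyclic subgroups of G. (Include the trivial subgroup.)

16

Each element a generates a cyclic subgroup ⟨a⟩; distinct elements may generate the same one (a cyclic group of order d has φ(d) generators).
Cyclic subgroups by order — order 1: 1; order 2: 3; order 3: 1; order 4: 2; order 6: 3; order 8: 2; order 12: 2; order 24: 2.
Total: 16.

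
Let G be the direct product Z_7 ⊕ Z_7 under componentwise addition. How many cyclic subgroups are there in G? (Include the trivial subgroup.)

9

Group the elements of G by the cyclic subgroup they generate; each cyclic subgroup of order d accounts for φ(d) elements.
Cyclic subgroups by order — order 1: 1; order 7: 8.
Total: 9.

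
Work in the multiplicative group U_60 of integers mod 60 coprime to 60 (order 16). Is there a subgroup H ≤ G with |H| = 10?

No

10 does not divide |G| = 16, so by Lagrange no subgroup of order 10 exists.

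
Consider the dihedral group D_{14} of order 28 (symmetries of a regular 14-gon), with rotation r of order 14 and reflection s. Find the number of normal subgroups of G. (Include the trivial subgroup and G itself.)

G has 28 subgroups. Checking conjugation-invariance by order — order 1: 1/1 normal; order 2: 1/15 normal; order 4: 0/7 normal; order 7: 1/1 normal; order 14: 3/3 normal; order 28: 1/1 normal.
Total normal subgroups: 7.

7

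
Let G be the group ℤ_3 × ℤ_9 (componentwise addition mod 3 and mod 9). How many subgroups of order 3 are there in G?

|G| = 27 and 3 | 27, so subgroups of order 3 are possible by Lagrange.
The subgroups of order 3 are: {(0,0), (0,3), (0,6)}; {(0,0), (1,0), (2,0)}; {(0,0), (1,3), (2,6)}; {(0,0), (1,6), (2,3)}.
So G has 4 subgroups of order 3.

4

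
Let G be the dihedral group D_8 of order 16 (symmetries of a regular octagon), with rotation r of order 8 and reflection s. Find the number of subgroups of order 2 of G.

|G| = 16 and 2 | 16, so subgroups of order 2 are possible by Lagrange.
The subgroups of order 2 are: {e, r^2s}; {e, r^3s}; {e, r^4}; {e, r^4s}; … (9 in all).
So G has 9 subgroups of order 2.

9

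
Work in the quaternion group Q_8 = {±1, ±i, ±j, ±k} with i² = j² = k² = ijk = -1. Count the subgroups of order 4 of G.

3

|G| = 8 and 4 | 8, so subgroups of order 4 are possible by Lagrange.
The subgroups of order 4 are: {1, -1, i, -i}; {1, -1, j, -j}; {1, -1, k, -k}.
So G has 3 subgroups of order 4.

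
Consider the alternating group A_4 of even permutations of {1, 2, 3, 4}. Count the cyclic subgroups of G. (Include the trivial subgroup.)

8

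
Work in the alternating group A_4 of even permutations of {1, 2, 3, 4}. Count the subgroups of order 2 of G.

3

|G| = 12 and 2 | 12, so subgroups of order 2 are possible by Lagrange.
The subgroups of order 2 are: {e, (1 2)(3 4)}; {e, (1 3)(2 4)}; {e, (1 4)(2 3)}.
So G has 3 subgroups of order 2.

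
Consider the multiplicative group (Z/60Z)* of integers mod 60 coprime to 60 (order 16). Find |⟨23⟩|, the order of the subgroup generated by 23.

4

Compute successive powers of 23 mod 60: 23, 49, 47, 1; 23^4 ≡ 1 (mod 60).
So |⟨23⟩| = 4.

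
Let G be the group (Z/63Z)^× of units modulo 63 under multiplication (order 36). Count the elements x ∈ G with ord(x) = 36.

No element of G has order 36 (even though 36 | 36).

0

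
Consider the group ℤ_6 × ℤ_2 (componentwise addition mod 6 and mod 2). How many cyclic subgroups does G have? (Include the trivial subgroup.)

Each element a generates a cyclic subgroup ⟨a⟩; distinct elements may generate the same one (a cyclic group of order d has φ(d) generators).
Cyclic subgroups by order — order 1: 1; order 2: 3; order 3: 1; order 6: 3.
Total: 8.

8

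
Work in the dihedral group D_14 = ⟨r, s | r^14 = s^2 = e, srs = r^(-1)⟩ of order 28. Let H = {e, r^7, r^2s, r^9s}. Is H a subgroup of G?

Yes

|H| = 4 divides |G| = 28, consistent with Lagrange.
H contains the identity, every element's inverse is in H, and H is closed under ·: it is a subgroup.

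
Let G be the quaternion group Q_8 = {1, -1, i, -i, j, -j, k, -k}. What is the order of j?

4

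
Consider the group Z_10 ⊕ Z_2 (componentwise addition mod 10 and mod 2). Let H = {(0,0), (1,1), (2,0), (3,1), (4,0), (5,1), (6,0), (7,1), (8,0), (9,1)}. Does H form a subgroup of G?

Yes

|H| = 10 divides |G| = 20, consistent with Lagrange.
H contains the identity, every element's inverse is in H, and H is closed under +: it is a subgroup.
In fact H = ⟨(7,1)⟩.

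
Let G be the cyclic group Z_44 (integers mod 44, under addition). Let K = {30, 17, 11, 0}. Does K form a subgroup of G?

No

17 ∈ K but its inverse 27 ∉ K, so K is not a subgroup.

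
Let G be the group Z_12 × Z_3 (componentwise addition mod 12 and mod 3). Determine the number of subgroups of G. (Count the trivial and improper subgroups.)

18

|G| = 36, so by Lagrange every subgroup order divides 36. Divisors: 1, 2, 3, 4, 6, 9, 12, 18, 36.
Subgroups by order — order 1: 1; order 2: 1; order 3: 4; order 4: 1; order 6: 4; order 9: 1; order 12: 4; order 18: 1; order 36: 1.
Total: 1 + 1 + 4 + 1 + 4 + 1 + 4 + 1 + 1 = 18.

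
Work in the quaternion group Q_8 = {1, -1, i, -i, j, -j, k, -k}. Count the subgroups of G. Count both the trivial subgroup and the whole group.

6

|G| = 8, so by Lagrange every subgroup order divides 8. Divisors: 1, 2, 4, 8.
Subgroups by order — order 1: 1; order 2: 1; order 4: 3; order 8: 1.
Total: 1 + 1 + 3 + 1 = 6.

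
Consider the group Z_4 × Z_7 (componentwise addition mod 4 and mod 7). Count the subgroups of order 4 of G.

|G| = 28 and 4 | 28, so subgroups of order 4 are possible by Lagrange.
The subgroups of order 4 are: {(0,0), (1,0), (2,0), (3,0)}.
So G has 1 subgroup of order 4.

1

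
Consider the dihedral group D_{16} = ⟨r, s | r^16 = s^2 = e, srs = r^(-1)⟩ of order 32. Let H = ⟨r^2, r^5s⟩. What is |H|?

|⟨r^2⟩| = 8 and |⟨r^5s⟩| = 2, so |H| is a multiple of lcm(8, 2) = 8 and divides |G| = 32.
Closing under the operation: H = {e, r^2, r^4, r^6, r^8, r^10, r^12, r^14, rs, r^3s, r^5s, r^7s, r^9s, r^11s, r^13s, r^15s}, so |H| = 16.

16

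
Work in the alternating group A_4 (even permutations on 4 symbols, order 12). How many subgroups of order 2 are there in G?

3

|G| = 12 and 2 | 12, so subgroups of order 2 are possible by Lagrange.
The subgroups of order 2 are: {e, (1 2)(3 4)}; {e, (1 3)(2 4)}; {e, (1 4)(2 3)}.
So G has 3 subgroups of order 2.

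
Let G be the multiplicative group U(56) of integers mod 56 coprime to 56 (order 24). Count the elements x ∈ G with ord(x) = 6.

14

Enumerating element orders in G gives 14 elements of order 6.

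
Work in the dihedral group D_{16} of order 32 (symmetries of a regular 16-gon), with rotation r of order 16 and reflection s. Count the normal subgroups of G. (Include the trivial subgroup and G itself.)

8

G has 36 subgroups. Checking conjugation-invariance by order — order 1: 1/1 normal; order 2: 1/17 normal; order 4: 1/9 normal; order 8: 1/5 normal; order 16: 3/3 normal; order 32: 1/1 normal.
Total normal subgroups: 8.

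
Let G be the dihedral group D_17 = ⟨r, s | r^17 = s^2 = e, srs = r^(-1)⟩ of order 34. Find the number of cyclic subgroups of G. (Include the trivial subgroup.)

Each element a generates a cyclic subgroup ⟨a⟩; distinct elements may generate the same one (a cyclic group of order d has φ(d) generators).
Cyclic subgroups by order — order 1: 1; order 2: 17; order 17: 1.
Total: 19.

19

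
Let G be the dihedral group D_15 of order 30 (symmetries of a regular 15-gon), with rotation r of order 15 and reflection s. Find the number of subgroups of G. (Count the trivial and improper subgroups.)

28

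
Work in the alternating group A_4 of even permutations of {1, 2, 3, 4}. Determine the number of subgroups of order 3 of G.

4

|G| = 12 and 3 | 12, so subgroups of order 3 are possible by Lagrange.
The subgroups of order 3 are: {e, (1 2 3), (1 3 2)}; {e, (1 2 4), (1 4 2)}; {e, (1 3 4), (1 4 3)}; {e, (2 3 4), (2 4 3)}.
So G has 4 subgroups of order 3.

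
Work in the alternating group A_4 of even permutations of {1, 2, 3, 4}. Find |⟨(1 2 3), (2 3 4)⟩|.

12

|⟨(1 2 3)⟩| = 3 and |⟨(2 3 4)⟩| = 3, so |H| is a multiple of lcm(3, 3) = 3 and divides |G| = 12.
Closing {(1 2 3), (2 3 4)} under the group operation gives all of G, so |H| = 12.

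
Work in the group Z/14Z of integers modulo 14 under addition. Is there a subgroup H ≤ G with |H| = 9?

No

9 does not divide |G| = 14, so by Lagrange no subgroup of order 9 exists.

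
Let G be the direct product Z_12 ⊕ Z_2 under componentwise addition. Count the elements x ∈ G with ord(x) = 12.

An element (a,b) has order lcm(ord(a), ord(b)); count pairs with lcm equal to 12.
Enumerating gives 8 such elements.

8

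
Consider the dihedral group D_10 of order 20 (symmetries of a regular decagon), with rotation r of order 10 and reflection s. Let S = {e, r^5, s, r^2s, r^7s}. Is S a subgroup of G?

No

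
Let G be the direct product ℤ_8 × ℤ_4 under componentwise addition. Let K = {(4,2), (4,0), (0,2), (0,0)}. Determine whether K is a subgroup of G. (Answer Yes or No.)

Yes

|K| = 4 divides |G| = 32, consistent with Lagrange.
K contains the identity, every element's inverse is in K, and K is closed under +: it is a subgroup.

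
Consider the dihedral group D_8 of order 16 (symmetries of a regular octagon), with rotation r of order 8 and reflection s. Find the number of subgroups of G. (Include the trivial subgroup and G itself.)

19

|G| = 16, so by Lagrange every subgroup order divides 16. Divisors: 1, 2, 4, 8, 16.
Subgroups by order — order 1: 1; order 2: 9; order 4: 5; order 8: 3; order 16: 1.
Total: 1 + 9 + 5 + 3 + 1 = 19.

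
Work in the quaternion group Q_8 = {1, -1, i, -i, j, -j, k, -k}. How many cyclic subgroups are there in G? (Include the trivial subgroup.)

Each element a generates a cyclic subgroup ⟨a⟩; distinct elements may generate the same one (a cyclic group of order d has φ(d) generators).
Cyclic subgroups by order — order 1: 1; order 2: 1; order 4: 3.
Total: 5.

5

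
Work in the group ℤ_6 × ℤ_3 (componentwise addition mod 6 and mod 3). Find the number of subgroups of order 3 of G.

4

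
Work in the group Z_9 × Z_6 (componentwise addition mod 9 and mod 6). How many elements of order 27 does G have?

0

An element (a,b) has order lcm(ord(a), ord(b)); count pairs with lcm equal to 27.
Enumerating gives 0 such elements.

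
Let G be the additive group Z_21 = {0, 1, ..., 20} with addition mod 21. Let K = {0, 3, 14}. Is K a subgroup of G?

No

3 ∈ K but its inverse 18 ∉ K, so K is not a subgroup.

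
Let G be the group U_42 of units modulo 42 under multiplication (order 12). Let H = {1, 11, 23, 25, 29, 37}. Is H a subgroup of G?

Yes

|H| = 6 divides |G| = 12, consistent with Lagrange.
H contains the identity, every element's inverse is in H, and H is closed under ·: it is a subgroup.
In fact H = ⟨23⟩.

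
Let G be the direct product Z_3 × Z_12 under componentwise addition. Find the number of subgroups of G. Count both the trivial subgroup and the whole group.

|G| = 36, so by Lagrange every subgroup order divides 36. Divisors: 1, 2, 3, 4, 6, 9, 12, 18, 36.
Subgroups by order — order 1: 1; order 2: 1; order 3: 4; order 4: 1; order 6: 4; order 9: 1; order 12: 4; order 18: 1; order 36: 1.
Total: 1 + 1 + 4 + 1 + 4 + 1 + 4 + 1 + 1 = 18.

18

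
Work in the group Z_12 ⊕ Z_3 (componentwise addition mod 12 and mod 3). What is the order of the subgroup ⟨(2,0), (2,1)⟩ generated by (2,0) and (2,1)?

18

|⟨(2,0)⟩| = 6 and |⟨(2,1)⟩| = 6, so |H| is a multiple of lcm(6, 6) = 6 and divides |G| = 36.
Closing under the operation: H = {(0,0), (0,1), (0,2), (2,0), (2,1), (2,2), (4,0), (4,1), (4,2), (6,0), (6,1), (6,2), (8,0), (8,1), (8,2), (10,0), (10,1), (10,2)}, so |H| = 18.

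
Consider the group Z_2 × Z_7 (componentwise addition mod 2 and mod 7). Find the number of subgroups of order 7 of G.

1

|G| = 14 and 7 | 14, so subgroups of order 7 are possible by Lagrange.
The subgroups of order 7 are: {(0,0), (0,1), (0,2), (0,3), (0,4), (0,5), (0,6)}.
So G has 1 subgroup of order 7.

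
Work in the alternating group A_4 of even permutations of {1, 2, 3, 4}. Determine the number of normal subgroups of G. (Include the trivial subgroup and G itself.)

G has 10 subgroups. Checking conjugation-invariance by order — order 1: 1/1 normal; order 2: 0/3 normal; order 3: 0/4 normal; order 4: 1/1 normal; order 12: 1/1 normal.
Total normal subgroups: 3.

3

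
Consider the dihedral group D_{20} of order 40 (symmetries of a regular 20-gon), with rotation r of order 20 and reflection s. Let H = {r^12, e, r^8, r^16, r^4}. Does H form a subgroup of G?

|H| = 5 divides |G| = 40, consistent with Lagrange.
H contains the identity, every element's inverse is in H, and H is closed under ·: it is a subgroup.
In fact H = ⟨r^4⟩.

Yes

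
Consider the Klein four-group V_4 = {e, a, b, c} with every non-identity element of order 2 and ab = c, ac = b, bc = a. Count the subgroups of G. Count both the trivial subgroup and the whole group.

5

|G| = 4, so by Lagrange every subgroup order divides 4. Divisors: 1, 2, 4.
Subgroups by order — order 1: 1; order 2: 3; order 4: 1.
Total: 1 + 3 + 1 = 5.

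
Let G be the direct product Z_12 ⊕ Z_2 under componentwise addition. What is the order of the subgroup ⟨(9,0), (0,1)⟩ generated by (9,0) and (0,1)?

8

|⟨(9,0)⟩| = 4 and |⟨(0,1)⟩| = 2, so |H| is a multiple of lcm(4, 2) = 4 and divides |G| = 24.
Closing under the operation: H = {(0,0), (0,1), (3,0), (3,1), (6,0), (6,1), (9,0), (9,1)}, so |H| = 8.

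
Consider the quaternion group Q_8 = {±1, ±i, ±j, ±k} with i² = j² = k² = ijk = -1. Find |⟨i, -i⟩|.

4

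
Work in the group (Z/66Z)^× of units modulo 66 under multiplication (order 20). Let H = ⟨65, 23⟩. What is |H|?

|⟨65⟩| = 2 and |⟨23⟩| = 2, so |H| is a multiple of lcm(2, 2) = 2 and divides |G| = 20.
Closing under the operation: H = {1, 23, 43, 65}, so |H| = 4.

4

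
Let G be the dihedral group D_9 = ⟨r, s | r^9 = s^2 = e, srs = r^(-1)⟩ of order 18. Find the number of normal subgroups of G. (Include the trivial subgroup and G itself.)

G has 16 subgroups. Checking conjugation-invariance by order — order 1: 1/1 normal; order 2: 0/9 normal; order 3: 1/1 normal; order 6: 0/3 normal; order 9: 1/1 normal; order 18: 1/1 normal.
Total normal subgroups: 4.

4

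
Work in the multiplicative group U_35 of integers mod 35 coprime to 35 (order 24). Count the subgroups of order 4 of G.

|G| = 24 and 4 | 24, so subgroups of order 4 are possible by Lagrange.
The subgroups of order 4 are: {1, 13, 27, 29}; {1, 8, 22, 29}; {1, 6, 29, 34}.
So G has 3 subgroups of order 4.

3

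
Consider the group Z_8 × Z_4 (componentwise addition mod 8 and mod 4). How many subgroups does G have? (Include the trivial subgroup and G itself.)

22

|G| = 32, so by Lagrange every subgroup order divides 32. Divisors: 1, 2, 4, 8, 16, 32.
Subgroups by order — order 1: 1; order 2: 3; order 4: 7; order 8: 7; order 16: 3; order 32: 1.
Total: 1 + 3 + 7 + 7 + 3 + 1 = 22.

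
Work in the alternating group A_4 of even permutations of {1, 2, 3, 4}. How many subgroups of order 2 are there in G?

3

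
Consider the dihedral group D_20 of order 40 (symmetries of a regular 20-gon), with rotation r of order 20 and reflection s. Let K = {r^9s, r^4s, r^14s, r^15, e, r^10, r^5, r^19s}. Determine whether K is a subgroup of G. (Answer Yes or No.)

Yes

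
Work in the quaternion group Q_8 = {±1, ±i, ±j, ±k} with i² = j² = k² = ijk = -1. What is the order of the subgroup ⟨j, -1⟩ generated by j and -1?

4

|⟨j⟩| = 4 and |⟨-1⟩| = 2, so |H| is a multiple of lcm(4, 2) = 4 and divides |G| = 8.
Closing under the operation: H = {1, -1, j, -j}, so |H| = 4.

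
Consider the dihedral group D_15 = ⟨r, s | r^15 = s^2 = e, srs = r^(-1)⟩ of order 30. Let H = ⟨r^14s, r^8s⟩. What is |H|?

10

|⟨r^14s⟩| = 2 and |⟨r^8s⟩| = 2, so |H| is a multiple of lcm(2, 2) = 2 and divides |G| = 30.
Closing under the operation: H = {e, r^3, r^6, r^9, r^12, r^2s, r^5s, r^8s, r^11s, r^14s}, so |H| = 10.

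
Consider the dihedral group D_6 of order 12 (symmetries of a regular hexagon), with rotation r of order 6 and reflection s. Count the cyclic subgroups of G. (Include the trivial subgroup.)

Group the elements of G by the cyclic subgroup they generate; each cyclic subgroup of order d accounts for φ(d) elements.
Cyclic subgroups by order — order 1: 1; order 2: 7; order 3: 1; order 6: 1.
Total: 10.

10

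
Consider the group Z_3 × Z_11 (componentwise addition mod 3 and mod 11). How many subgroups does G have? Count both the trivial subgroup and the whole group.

4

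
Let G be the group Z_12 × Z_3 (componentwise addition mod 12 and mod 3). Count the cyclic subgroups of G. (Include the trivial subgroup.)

Group the elements of G by the cyclic subgroup they generate; each cyclic subgroup of order d accounts for φ(d) elements.
Cyclic subgroups by order — order 1: 1; order 2: 1; order 3: 4; order 4: 1; order 6: 4; order 12: 4.
Total: 15.

15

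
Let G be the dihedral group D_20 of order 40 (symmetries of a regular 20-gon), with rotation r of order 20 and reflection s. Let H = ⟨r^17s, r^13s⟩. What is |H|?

|⟨r^17s⟩| = 2 and |⟨r^13s⟩| = 2, so |H| is a multiple of lcm(2, 2) = 2 and divides |G| = 40.
Closing under the operation: H = {e, r^4, r^8, r^12, r^16, rs, r^5s, r^9s, r^13s, r^17s}, so |H| = 10.

10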